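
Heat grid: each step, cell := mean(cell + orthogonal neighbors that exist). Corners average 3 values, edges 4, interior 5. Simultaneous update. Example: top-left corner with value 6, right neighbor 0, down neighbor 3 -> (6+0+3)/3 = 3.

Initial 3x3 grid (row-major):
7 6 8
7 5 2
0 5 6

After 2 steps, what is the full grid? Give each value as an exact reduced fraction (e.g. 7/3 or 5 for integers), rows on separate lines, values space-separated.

After step 1:
  20/3 13/2 16/3
  19/4 5 21/4
  4 4 13/3
After step 2:
  215/36 47/8 205/36
  245/48 51/10 239/48
  17/4 13/3 163/36

Answer: 215/36 47/8 205/36
245/48 51/10 239/48
17/4 13/3 163/36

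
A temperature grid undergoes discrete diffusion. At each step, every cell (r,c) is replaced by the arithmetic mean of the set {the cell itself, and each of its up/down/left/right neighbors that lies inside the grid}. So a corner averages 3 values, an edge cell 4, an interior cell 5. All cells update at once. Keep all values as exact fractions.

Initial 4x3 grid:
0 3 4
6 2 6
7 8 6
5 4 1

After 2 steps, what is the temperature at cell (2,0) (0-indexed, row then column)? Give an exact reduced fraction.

Answer: 1259/240

Derivation:
Step 1: cell (2,0) = 13/2
Step 2: cell (2,0) = 1259/240
Full grid after step 2:
  3 175/48 133/36
  73/16 209/50 229/48
  1259/240 533/100 1129/240
  49/9 189/40 161/36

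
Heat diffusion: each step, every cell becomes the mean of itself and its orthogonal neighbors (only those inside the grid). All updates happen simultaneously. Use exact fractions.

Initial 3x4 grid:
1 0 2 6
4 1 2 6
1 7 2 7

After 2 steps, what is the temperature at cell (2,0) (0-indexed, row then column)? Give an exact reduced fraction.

Answer: 17/6

Derivation:
Step 1: cell (2,0) = 4
Step 2: cell (2,0) = 17/6
Full grid after step 2:
  53/36 239/120 323/120 149/36
  613/240 109/50 353/100 1051/240
  17/6 281/80 297/80 59/12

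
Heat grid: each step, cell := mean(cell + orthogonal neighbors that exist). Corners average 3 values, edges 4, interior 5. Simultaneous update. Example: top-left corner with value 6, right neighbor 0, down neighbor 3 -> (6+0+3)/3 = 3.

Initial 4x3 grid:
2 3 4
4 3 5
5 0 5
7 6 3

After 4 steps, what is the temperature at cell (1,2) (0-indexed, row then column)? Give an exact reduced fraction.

Step 1: cell (1,2) = 17/4
Step 2: cell (1,2) = 29/8
Step 3: cell (1,2) = 4463/1200
Step 4: cell (1,2) = 130811/36000
Full grid after step 4:
  18499/5400 246577/72000 89/25
  16117/4500 109303/30000 130811/36000
  4538/1125 350909/90000 424523/108000
  956/225 915661/216000 16483/4050

Answer: 130811/36000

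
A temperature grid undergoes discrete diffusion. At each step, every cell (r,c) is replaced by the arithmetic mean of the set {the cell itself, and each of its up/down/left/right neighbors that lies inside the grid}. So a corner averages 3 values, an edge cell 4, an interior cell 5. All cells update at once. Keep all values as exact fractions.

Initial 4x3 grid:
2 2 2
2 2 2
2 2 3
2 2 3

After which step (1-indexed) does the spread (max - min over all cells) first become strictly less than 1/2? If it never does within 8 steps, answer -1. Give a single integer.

Answer: 2

Derivation:
Step 1: max=8/3, min=2, spread=2/3
Step 2: max=89/36, min=2, spread=17/36
  -> spread < 1/2 first at step 2
Step 3: max=322/135, min=2, spread=52/135
Step 4: max=300449/129600, min=3647/1800, spread=7573/25920
Step 5: max=17721001/7776000, min=55217/27000, spread=363701/1555200
Step 6: max=1048973999/466560000, min=1487413/720000, spread=681043/3732480
Step 7: max=62356537141/27993600000, min=404682089/194400000, spread=163292653/1119744000
Step 8: max=3714059884319/1679616000000, min=12221139163/5832000000, spread=1554974443/13436928000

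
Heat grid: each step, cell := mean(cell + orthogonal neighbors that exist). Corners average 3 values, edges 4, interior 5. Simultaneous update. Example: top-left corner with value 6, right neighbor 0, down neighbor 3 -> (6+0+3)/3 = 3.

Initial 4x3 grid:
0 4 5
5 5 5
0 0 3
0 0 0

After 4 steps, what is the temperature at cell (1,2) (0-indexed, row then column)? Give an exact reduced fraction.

Answer: 168067/54000

Derivation:
Step 1: cell (1,2) = 9/2
Step 2: cell (1,2) = 449/120
Step 3: cell (1,2) = 12077/3600
Step 4: cell (1,2) = 168067/54000
Full grid after step 4:
  8281/2700 1465601/432000 233119/64800
  183631/72000 128431/45000 168067/54000
  120691/72000 114083/60000 39079/18000
  23623/21600 88081/72000 5333/3600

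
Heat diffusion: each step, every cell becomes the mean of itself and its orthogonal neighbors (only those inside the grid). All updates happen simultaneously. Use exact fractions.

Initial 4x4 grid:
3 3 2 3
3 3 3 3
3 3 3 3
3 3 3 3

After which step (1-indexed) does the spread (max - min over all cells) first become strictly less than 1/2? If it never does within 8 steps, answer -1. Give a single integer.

Answer: 1

Derivation:
Step 1: max=3, min=8/3, spread=1/3
  -> spread < 1/2 first at step 1
Step 2: max=3, min=329/120, spread=31/120
Step 3: max=3, min=3029/1080, spread=211/1080
Step 4: max=3, min=307157/108000, spread=16843/108000
Step 5: max=26921/9000, min=2777357/972000, spread=130111/972000
Step 6: max=1612841/540000, min=83837633/29160000, spread=3255781/29160000
Step 7: max=1608893/540000, min=2524046309/874800000, spread=82360351/874800000
Step 8: max=289093559/97200000, min=75980683109/26244000000, spread=2074577821/26244000000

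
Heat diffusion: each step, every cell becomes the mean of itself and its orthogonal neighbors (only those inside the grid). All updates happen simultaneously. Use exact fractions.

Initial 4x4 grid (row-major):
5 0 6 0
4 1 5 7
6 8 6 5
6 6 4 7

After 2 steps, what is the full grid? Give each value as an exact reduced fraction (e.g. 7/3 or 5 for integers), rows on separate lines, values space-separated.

Answer: 10/3 247/80 181/48 34/9
83/20 21/5 106/25 119/24
107/20 133/25 28/5 643/120
6 463/80 1361/240 52/9

Derivation:
After step 1:
  3 3 11/4 13/3
  4 18/5 5 17/4
  6 27/5 28/5 25/4
  6 6 23/4 16/3
After step 2:
  10/3 247/80 181/48 34/9
  83/20 21/5 106/25 119/24
  107/20 133/25 28/5 643/120
  6 463/80 1361/240 52/9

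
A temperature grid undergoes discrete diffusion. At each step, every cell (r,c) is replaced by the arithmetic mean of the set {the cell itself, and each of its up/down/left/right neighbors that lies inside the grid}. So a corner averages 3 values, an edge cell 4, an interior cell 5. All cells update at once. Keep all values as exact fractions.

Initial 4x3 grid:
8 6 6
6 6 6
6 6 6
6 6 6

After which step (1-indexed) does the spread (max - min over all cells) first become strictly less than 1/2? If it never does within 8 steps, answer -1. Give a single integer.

Step 1: max=20/3, min=6, spread=2/3
Step 2: max=59/9, min=6, spread=5/9
Step 3: max=689/108, min=6, spread=41/108
  -> spread < 1/2 first at step 3
Step 4: max=81977/12960, min=6, spread=4217/12960
Step 5: max=4874749/777600, min=21679/3600, spread=38417/155520
Step 6: max=291136211/46656000, min=434597/72000, spread=1903471/9331200
Step 7: max=17397149089/2799360000, min=13075759/2160000, spread=18038617/111974400
Step 8: max=1041037782851/167961600000, min=1179326759/194400000, spread=883978523/6718464000

Answer: 3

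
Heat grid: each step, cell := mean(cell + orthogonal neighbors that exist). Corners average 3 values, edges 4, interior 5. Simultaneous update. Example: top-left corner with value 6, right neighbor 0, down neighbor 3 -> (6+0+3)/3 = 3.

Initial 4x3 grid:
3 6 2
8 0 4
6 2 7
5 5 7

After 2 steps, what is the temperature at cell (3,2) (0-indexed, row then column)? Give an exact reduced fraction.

Answer: 193/36

Derivation:
Step 1: cell (3,2) = 19/3
Step 2: cell (3,2) = 193/36
Full grid after step 2:
  38/9 197/48 10/3
  115/24 73/20 65/16
  113/24 23/5 223/48
  46/9 245/48 193/36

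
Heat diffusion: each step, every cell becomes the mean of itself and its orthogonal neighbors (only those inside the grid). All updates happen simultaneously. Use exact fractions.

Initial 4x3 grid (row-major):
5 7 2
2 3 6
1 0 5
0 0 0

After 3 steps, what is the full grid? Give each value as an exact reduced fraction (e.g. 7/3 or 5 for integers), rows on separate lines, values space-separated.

After step 1:
  14/3 17/4 5
  11/4 18/5 4
  3/4 9/5 11/4
  1/3 0 5/3
After step 2:
  35/9 1051/240 53/12
  353/120 82/25 307/80
  169/120 89/50 613/240
  13/36 19/20 53/36
After step 3:
  8071/2160 57473/14400 379/90
  10367/3600 9731/3000 8453/2400
  2921/1800 3989/2000 17359/7200
  979/1080 1369/1200 3583/2160

Answer: 8071/2160 57473/14400 379/90
10367/3600 9731/3000 8453/2400
2921/1800 3989/2000 17359/7200
979/1080 1369/1200 3583/2160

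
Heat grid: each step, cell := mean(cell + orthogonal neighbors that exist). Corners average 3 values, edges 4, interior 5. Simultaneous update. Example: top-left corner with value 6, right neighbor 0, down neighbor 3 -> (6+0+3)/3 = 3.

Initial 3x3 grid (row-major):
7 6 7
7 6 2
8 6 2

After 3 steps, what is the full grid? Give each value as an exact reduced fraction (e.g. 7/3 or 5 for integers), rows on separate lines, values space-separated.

Answer: 6887/1080 42469/7200 417/80
11461/1800 11177/2000 71413/14400
733/120 39419/7200 10199/2160

Derivation:
After step 1:
  20/3 13/2 5
  7 27/5 17/4
  7 11/2 10/3
After step 2:
  121/18 707/120 21/4
  391/60 573/100 1079/240
  13/2 637/120 157/36
After step 3:
  6887/1080 42469/7200 417/80
  11461/1800 11177/2000 71413/14400
  733/120 39419/7200 10199/2160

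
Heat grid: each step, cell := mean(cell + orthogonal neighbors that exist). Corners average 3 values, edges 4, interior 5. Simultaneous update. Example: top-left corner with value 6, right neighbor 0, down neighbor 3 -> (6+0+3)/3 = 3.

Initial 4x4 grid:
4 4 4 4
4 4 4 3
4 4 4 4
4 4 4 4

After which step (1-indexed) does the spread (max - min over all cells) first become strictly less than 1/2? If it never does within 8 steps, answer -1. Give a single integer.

Answer: 1

Derivation:
Step 1: max=4, min=11/3, spread=1/3
  -> spread < 1/2 first at step 1
Step 2: max=4, min=449/120, spread=31/120
Step 3: max=4, min=4109/1080, spread=211/1080
Step 4: max=4, min=415157/108000, spread=16843/108000
Step 5: max=35921/9000, min=3749357/972000, spread=130111/972000
Step 6: max=2152841/540000, min=112997633/29160000, spread=3255781/29160000
Step 7: max=2148893/540000, min=3398846309/874800000, spread=82360351/874800000
Step 8: max=386293559/97200000, min=102224683109/26244000000, spread=2074577821/26244000000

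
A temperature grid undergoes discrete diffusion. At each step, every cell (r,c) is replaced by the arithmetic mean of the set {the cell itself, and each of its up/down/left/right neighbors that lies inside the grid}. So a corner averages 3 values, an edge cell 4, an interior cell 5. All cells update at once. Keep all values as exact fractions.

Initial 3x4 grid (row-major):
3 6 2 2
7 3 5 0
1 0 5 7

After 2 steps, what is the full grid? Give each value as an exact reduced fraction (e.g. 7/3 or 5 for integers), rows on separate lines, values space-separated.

Answer: 37/9 1007/240 139/48 103/36
157/40 329/100 187/50 71/24
101/36 401/120 27/8 47/12

Derivation:
After step 1:
  16/3 7/2 15/4 4/3
  7/2 21/5 3 7/2
  8/3 9/4 17/4 4
After step 2:
  37/9 1007/240 139/48 103/36
  157/40 329/100 187/50 71/24
  101/36 401/120 27/8 47/12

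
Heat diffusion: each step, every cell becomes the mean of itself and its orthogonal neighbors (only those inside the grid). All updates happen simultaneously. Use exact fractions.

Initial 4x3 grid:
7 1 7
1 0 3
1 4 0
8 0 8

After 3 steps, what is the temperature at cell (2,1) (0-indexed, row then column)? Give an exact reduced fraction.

Step 1: cell (2,1) = 1
Step 2: cell (2,1) = 301/100
Step 3: cell (2,1) = 3931/1500
Full grid after step 3:
  1043/360 41831/14400 418/135
  2067/800 16669/6000 19753/7200
  7151/2400 3931/1500 22003/7200
  49/16 12209/3600 1325/432

Answer: 3931/1500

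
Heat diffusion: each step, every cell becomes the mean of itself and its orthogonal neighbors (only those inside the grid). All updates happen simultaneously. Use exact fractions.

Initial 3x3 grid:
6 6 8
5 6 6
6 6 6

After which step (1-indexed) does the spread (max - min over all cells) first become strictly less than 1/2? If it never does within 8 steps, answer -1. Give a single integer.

Answer: 4

Derivation:
Step 1: max=20/3, min=17/3, spread=1
Step 2: max=59/9, min=1373/240, spread=601/720
Step 3: max=853/135, min=12523/2160, spread=25/48
Step 4: max=202889/32400, min=764081/129600, spread=211/576
  -> spread < 1/2 first at step 4
Step 5: max=6012929/972000, min=46104307/7776000, spread=1777/6912
Step 6: max=717807851/116640000, min=2787019529/466560000, spread=14971/82944
Step 7: max=2678225167/437400000, min=167859257563/27993600000, spread=126121/995328
Step 8: max=2563807403309/419904000000, min=10105815691361/1679616000000, spread=1062499/11943936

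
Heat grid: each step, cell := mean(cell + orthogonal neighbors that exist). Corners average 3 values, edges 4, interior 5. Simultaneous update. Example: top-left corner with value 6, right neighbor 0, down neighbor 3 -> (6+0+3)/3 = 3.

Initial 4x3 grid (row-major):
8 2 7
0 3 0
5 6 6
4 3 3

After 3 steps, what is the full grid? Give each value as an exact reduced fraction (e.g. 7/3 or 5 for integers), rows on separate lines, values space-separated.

Answer: 7787/2160 13909/3600 2549/720
27863/7200 10537/3000 3057/800
2997/800 3989/1000 8941/2400
2917/720 4693/1200 2917/720

Derivation:
After step 1:
  10/3 5 3
  4 11/5 4
  15/4 23/5 15/4
  4 4 4
After step 2:
  37/9 203/60 4
  797/240 99/25 259/80
  327/80 183/50 327/80
  47/12 83/20 47/12
After step 3:
  7787/2160 13909/3600 2549/720
  27863/7200 10537/3000 3057/800
  2997/800 3989/1000 8941/2400
  2917/720 4693/1200 2917/720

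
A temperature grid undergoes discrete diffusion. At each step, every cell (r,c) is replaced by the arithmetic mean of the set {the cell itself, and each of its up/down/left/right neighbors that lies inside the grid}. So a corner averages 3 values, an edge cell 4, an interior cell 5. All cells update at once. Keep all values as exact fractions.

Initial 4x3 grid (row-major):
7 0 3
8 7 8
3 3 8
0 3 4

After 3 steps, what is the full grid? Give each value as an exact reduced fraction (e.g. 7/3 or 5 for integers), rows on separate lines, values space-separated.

After step 1:
  5 17/4 11/3
  25/4 26/5 13/2
  7/2 24/5 23/4
  2 5/2 5
After step 2:
  31/6 1087/240 173/36
  399/80 27/5 1267/240
  331/80 87/20 441/80
  8/3 143/40 53/12
After step 3:
  881/180 14329/2880 5261/1080
  2363/480 5891/1200 7559/1440
  1937/480 919/200 2347/480
  2491/720 1801/480 3241/720

Answer: 881/180 14329/2880 5261/1080
2363/480 5891/1200 7559/1440
1937/480 919/200 2347/480
2491/720 1801/480 3241/720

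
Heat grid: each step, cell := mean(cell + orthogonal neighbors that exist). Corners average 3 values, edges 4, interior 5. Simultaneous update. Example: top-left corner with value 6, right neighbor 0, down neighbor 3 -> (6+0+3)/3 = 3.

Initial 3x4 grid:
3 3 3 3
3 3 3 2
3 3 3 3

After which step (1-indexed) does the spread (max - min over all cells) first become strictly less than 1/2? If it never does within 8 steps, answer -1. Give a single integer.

Step 1: max=3, min=8/3, spread=1/3
  -> spread < 1/2 first at step 1
Step 2: max=3, min=653/240, spread=67/240
Step 3: max=3, min=6043/2160, spread=437/2160
Step 4: max=2991/1000, min=2434469/864000, spread=29951/172800
Step 5: max=10046/3375, min=22112179/7776000, spread=206761/1555200
Step 6: max=16034329/5400000, min=8875004429/3110400000, spread=14430763/124416000
Step 7: max=1278347273/432000000, min=534764258311/186624000000, spread=139854109/1492992000
Step 8: max=114788771023/38880000000, min=32169848109749/11197440000000, spread=7114543559/89579520000

Answer: 1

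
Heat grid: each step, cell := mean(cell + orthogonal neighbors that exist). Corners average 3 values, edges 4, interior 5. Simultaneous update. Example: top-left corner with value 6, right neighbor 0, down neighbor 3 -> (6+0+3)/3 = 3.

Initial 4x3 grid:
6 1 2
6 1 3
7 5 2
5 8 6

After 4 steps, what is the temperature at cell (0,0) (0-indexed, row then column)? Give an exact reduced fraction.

Answer: 30661/8100

Derivation:
Step 1: cell (0,0) = 13/3
Step 2: cell (0,0) = 71/18
Step 3: cell (0,0) = 8297/2160
Step 4: cell (0,0) = 30661/8100
Full grid after step 4:
  30661/8100 1442257/432000 64121/21600
  926201/216000 170897/45000 30649/9000
  1081441/216000 277871/60000 56801/13500
  354193/64800 124459/24000 156259/32400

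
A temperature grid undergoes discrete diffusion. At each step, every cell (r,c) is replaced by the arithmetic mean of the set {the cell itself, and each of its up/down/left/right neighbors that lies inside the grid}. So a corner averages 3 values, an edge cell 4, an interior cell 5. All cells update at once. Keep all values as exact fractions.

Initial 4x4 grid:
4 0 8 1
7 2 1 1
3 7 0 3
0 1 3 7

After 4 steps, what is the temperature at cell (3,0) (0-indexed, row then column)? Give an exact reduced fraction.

Step 1: cell (3,0) = 4/3
Step 2: cell (3,0) = 25/9
Step 3: cell (3,0) = 5891/2160
Step 4: cell (3,0) = 189953/64800
Full grid after step 4:
  223039/64800 86831/27000 77281/27000 172631/64800
  726013/216000 559789/180000 510677/180000 582053/216000
  132361/43200 21611/7200 4087/1440 613397/216000
  189953/64800 61211/21600 315631/108000 189593/64800

Answer: 189953/64800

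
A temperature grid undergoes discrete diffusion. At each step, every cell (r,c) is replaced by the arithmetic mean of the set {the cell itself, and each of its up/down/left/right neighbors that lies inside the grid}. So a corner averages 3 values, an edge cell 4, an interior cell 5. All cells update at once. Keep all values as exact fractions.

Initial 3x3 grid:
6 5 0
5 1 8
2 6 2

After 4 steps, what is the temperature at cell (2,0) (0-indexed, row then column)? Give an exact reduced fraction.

Answer: 101243/25920

Derivation:
Step 1: cell (2,0) = 13/3
Step 2: cell (2,0) = 127/36
Step 3: cell (2,0) = 1789/432
Step 4: cell (2,0) = 101243/25920
Full grid after step 4:
  51559/12960 176459/43200 99413/25920
  356593/86400 17327/4500 693161/172800
  101243/25920 699161/172800 49729/12960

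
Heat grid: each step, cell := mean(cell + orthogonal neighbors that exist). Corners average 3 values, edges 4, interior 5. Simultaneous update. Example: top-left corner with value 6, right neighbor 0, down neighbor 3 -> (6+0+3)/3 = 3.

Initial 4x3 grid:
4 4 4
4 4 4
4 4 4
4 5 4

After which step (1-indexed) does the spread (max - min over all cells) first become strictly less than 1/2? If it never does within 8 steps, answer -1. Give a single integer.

Step 1: max=13/3, min=4, spread=1/3
  -> spread < 1/2 first at step 1
Step 2: max=1027/240, min=4, spread=67/240
Step 3: max=9077/2160, min=4, spread=437/2160
Step 4: max=3613531/864000, min=4009/1000, spread=29951/172800
Step 5: max=32319821/7776000, min=13579/3375, spread=206761/1555200
Step 6: max=12897795571/3110400000, min=21765671/5400000, spread=14430763/124416000
Step 7: max=771603741689/186624000000, min=1745652727/432000000, spread=139854109/1492992000
Step 8: max=46212231890251/11197440000000, min=157371228977/38880000000, spread=7114543559/89579520000

Answer: 1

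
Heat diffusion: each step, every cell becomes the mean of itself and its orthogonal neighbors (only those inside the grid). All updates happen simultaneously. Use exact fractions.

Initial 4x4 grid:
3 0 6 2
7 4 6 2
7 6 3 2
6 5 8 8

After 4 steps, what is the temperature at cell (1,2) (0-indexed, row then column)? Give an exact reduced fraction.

Step 1: cell (1,2) = 21/5
Step 2: cell (1,2) = 203/50
Step 3: cell (1,2) = 12271/3000
Step 4: cell (1,2) = 378037/90000
Full grid after step 4:
  138709/32400 877577/216000 816473/216000 118309/32400
  1027637/216000 405277/90000 378037/90000 859253/216000
  386927/72000 39139/7500 7253/1500 331727/72000
  3467/600 134479/24000 127999/24000 3019/600

Answer: 378037/90000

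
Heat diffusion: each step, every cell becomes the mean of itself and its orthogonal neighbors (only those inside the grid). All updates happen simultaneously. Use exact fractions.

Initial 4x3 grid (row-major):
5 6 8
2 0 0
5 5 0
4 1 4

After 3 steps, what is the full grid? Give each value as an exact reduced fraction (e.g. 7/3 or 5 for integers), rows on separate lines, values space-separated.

Answer: 8351/2160 17797/4800 1939/540
12199/3600 1627/500 20923/7200
739/225 5463/2000 18523/7200
3391/1080 7001/2400 5167/2160

Derivation:
After step 1:
  13/3 19/4 14/3
  3 13/5 2
  4 11/5 9/4
  10/3 7/2 5/3
After step 2:
  145/36 327/80 137/36
  209/60 291/100 691/240
  47/15 291/100 487/240
  65/18 107/40 89/36
After step 3:
  8351/2160 17797/4800 1939/540
  12199/3600 1627/500 20923/7200
  739/225 5463/2000 18523/7200
  3391/1080 7001/2400 5167/2160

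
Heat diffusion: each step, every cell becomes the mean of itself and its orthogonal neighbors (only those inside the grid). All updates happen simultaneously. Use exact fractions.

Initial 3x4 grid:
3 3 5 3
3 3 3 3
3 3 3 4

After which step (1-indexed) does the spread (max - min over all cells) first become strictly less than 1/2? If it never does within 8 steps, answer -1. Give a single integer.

Answer: 3

Derivation:
Step 1: max=11/3, min=3, spread=2/3
Step 2: max=211/60, min=3, spread=31/60
Step 3: max=7489/2160, min=145/48, spread=241/540
  -> spread < 1/2 first at step 3
Step 4: max=440963/129600, min=22151/7200, spread=8449/25920
Step 5: max=26262757/7776000, min=669977/216000, spread=428717/1555200
Step 6: max=1561186943/466560000, min=20297819/6480000, spread=3989759/18662400
Step 7: max=93139228837/27993600000, min=612611273/194400000, spread=196928221/1119744000
Step 8: max=5558476854383/1679616000000, min=18481533191/5832000000, spread=1886362363/13436928000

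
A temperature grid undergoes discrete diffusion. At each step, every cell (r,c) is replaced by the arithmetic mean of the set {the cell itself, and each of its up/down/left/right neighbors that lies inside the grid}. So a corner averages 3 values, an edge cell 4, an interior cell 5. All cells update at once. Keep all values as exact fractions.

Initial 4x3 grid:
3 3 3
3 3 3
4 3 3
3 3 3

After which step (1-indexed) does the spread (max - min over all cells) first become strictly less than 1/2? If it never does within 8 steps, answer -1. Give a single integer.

Step 1: max=10/3, min=3, spread=1/3
  -> spread < 1/2 first at step 1
Step 2: max=391/120, min=3, spread=31/120
Step 3: max=3451/1080, min=3, spread=211/1080
Step 4: max=340897/108000, min=5447/1800, spread=14077/108000
Step 5: max=3056407/972000, min=327683/108000, spread=5363/48600
Step 6: max=91220809/29160000, min=182869/60000, spread=93859/1166400
Step 7: max=5459074481/1749600000, min=296936467/97200000, spread=4568723/69984000
Step 8: max=326708435629/104976000000, min=8929618889/2916000000, spread=8387449/167961600

Answer: 1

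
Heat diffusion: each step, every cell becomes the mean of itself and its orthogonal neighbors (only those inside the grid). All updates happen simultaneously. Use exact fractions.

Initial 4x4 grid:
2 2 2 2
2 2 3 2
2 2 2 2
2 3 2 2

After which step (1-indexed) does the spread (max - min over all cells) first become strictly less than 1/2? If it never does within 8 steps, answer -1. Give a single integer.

Answer: 1

Derivation:
Step 1: max=7/3, min=2, spread=1/3
  -> spread < 1/2 first at step 1
Step 2: max=271/120, min=2, spread=31/120
Step 3: max=3959/1800, min=493/240, spread=523/3600
Step 4: max=117947/54000, min=4973/2400, spread=12109/108000
Step 5: max=3519311/1620000, min=452117/216000, spread=256867/3240000
Step 6: max=210341311/97200000, min=13631431/6480000, spread=2934923/48600000
Step 7: max=3148196969/1458000000, min=136918231/64800000, spread=135073543/2916000000
Step 8: max=188523074629/87480000000, min=12356102879/5832000000, spread=795382861/21870000000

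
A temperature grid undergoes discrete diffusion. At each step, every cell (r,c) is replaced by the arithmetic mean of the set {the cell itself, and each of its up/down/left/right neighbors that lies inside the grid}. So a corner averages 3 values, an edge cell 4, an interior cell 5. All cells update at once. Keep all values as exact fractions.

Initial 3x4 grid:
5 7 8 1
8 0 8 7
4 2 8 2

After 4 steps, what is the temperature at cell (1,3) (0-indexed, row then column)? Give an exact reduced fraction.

Step 1: cell (1,3) = 9/2
Step 2: cell (1,3) = 217/40
Step 3: cell (1,3) = 12659/2400
Step 4: cell (1,3) = 762001/144000
Full grid after step 4:
  672479/129600 287521/54000 290651/54000 349907/64800
  4303451/864000 1813489/360000 313369/60000 762001/144000
  608879/129600 261271/54000 67819/13500 334207/64800

Answer: 762001/144000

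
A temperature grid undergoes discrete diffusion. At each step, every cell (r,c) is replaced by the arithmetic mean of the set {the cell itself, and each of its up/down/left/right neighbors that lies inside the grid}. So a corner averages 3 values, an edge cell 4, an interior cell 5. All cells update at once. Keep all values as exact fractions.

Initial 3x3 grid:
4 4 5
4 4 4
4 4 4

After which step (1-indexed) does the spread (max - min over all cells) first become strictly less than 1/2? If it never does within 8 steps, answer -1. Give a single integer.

Step 1: max=13/3, min=4, spread=1/3
  -> spread < 1/2 first at step 1
Step 2: max=77/18, min=4, spread=5/18
Step 3: max=905/216, min=4, spread=41/216
Step 4: max=53971/12960, min=1451/360, spread=347/2592
Step 5: max=3217337/777600, min=14557/3600, spread=2921/31104
Step 6: max=192452539/46656000, min=1753483/432000, spread=24611/373248
Step 7: max=11516162033/2799360000, min=39536741/9720000, spread=207329/4478976
Step 8: max=689876352451/167961600000, min=2112401599/518400000, spread=1746635/53747712

Answer: 1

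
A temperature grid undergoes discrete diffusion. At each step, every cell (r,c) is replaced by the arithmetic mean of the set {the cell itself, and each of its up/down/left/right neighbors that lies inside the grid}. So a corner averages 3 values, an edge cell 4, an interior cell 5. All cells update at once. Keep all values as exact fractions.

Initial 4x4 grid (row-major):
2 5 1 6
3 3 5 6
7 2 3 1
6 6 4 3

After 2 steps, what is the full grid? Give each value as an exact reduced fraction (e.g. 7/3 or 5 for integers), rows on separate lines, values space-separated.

Answer: 59/18 209/60 56/15 157/36
911/240 179/50 379/100 941/240
1127/240 99/25 361/100 161/48
46/9 571/120 85/24 119/36

Derivation:
After step 1:
  10/3 11/4 17/4 13/3
  15/4 18/5 18/5 9/2
  9/2 21/5 3 13/4
  19/3 9/2 4 8/3
After step 2:
  59/18 209/60 56/15 157/36
  911/240 179/50 379/100 941/240
  1127/240 99/25 361/100 161/48
  46/9 571/120 85/24 119/36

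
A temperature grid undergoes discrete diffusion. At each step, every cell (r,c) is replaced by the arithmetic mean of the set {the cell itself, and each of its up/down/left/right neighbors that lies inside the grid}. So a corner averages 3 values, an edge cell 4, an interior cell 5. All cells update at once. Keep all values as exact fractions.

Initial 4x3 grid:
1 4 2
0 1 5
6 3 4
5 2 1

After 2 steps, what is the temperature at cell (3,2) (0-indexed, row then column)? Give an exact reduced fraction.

Answer: 25/9

Derivation:
Step 1: cell (3,2) = 7/3
Step 2: cell (3,2) = 25/9
Full grid after step 2:
  17/9 149/60 26/9
  293/120 64/25 751/240
  391/120 153/50 707/240
  127/36 757/240 25/9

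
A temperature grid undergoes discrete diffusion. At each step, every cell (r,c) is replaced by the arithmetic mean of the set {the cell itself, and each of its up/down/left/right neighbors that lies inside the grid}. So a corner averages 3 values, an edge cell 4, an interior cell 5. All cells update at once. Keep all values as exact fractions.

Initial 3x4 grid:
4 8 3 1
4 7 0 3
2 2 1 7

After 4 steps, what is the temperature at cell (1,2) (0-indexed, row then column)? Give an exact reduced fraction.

Answer: 15689/4800

Derivation:
Step 1: cell (1,2) = 14/5
Step 2: cell (1,2) = 61/20
Step 3: cell (1,2) = 1303/400
Step 4: cell (1,2) = 15689/4800
Full grid after step 4:
  22243/5184 86027/21600 75023/21600 16093/5184
  228877/57600 17911/4800 15689/4800 174323/57600
  18899/5184 73477/21600 67873/21600 15341/5184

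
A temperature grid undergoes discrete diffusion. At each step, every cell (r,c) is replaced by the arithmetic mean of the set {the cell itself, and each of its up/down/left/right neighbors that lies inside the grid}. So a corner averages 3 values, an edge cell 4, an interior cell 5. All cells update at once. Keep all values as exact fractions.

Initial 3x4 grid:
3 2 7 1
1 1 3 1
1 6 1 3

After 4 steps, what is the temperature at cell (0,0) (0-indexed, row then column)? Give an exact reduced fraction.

Step 1: cell (0,0) = 2
Step 2: cell (0,0) = 9/4
Step 3: cell (0,0) = 433/180
Step 4: cell (0,0) = 52439/21600
Full grid after step 4:
  52439/21600 23441/9000 48307/18000 7243/2700
  1033463/432000 448777/180000 235001/90000 549319/216000
  151717/64800 33349/13500 133921/54000 10027/4050

Answer: 52439/21600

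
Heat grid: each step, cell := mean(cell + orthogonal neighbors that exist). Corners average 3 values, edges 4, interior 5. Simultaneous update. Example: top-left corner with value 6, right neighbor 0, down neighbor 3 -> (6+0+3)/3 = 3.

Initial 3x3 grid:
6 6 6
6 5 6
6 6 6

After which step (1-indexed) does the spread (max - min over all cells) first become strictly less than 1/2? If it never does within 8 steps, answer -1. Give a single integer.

Answer: 1

Derivation:
Step 1: max=6, min=23/4, spread=1/4
  -> spread < 1/2 first at step 1
Step 2: max=471/80, min=144/25, spread=51/400
Step 3: max=2113/360, min=27977/4800, spread=589/14400
Step 4: max=1686919/288000, min=175057/30000, spread=31859/1440000
Step 5: max=10535279/1800000, min=100988393/17280000, spread=751427/86400000
Step 6: max=6065736871/1036800000, min=631365313/108000000, spread=23149331/5184000000
Step 7: max=37905068111/6480000000, min=363765345737/62208000000, spread=616540643/311040000000
Step 8: max=21830947991239/3732480000000, min=2273687546017/388800000000, spread=17737747379/18662400000000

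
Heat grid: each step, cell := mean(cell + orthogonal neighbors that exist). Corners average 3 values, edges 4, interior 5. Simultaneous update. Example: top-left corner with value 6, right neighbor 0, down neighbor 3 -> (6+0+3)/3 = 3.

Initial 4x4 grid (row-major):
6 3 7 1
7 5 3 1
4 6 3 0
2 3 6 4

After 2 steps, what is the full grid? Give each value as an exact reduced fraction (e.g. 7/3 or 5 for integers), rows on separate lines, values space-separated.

Answer: 193/36 1133/240 311/80 31/12
1223/240 471/100 339/100 201/80
349/80 108/25 88/25 611/240
4 309/80 911/240 28/9

Derivation:
After step 1:
  16/3 21/4 7/2 3
  11/2 24/5 19/5 5/4
  19/4 21/5 18/5 2
  3 17/4 4 10/3
After step 2:
  193/36 1133/240 311/80 31/12
  1223/240 471/100 339/100 201/80
  349/80 108/25 88/25 611/240
  4 309/80 911/240 28/9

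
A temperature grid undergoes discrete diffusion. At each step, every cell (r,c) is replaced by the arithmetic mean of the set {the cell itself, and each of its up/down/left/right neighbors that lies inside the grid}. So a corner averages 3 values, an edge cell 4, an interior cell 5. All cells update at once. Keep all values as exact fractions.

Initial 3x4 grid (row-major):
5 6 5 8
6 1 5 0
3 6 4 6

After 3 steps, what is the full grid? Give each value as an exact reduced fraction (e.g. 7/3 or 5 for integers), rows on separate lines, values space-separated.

After step 1:
  17/3 17/4 6 13/3
  15/4 24/5 3 19/4
  5 7/2 21/4 10/3
After step 2:
  41/9 1243/240 211/48 181/36
  1153/240 193/50 119/25 185/48
  49/12 371/80 181/48 40/9
After step 3:
  2617/540 32383/7200 34853/7200 239/54
  62291/14400 27889/6000 24769/6000 65111/14400
  541/120 9811/2400 31703/7200 869/216

Answer: 2617/540 32383/7200 34853/7200 239/54
62291/14400 27889/6000 24769/6000 65111/14400
541/120 9811/2400 31703/7200 869/216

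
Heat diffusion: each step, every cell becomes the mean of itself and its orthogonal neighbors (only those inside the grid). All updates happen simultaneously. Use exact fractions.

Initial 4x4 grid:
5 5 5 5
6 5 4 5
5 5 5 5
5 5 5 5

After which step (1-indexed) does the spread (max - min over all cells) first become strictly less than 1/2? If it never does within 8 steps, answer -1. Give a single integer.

Step 1: max=16/3, min=19/4, spread=7/12
Step 2: max=125/24, min=241/50, spread=233/600
  -> spread < 1/2 first at step 2
Step 3: max=2221/432, min=11657/2400, spread=6137/21600
Step 4: max=330563/64800, min=52621/10800, spread=14837/64800
Step 5: max=8221541/1620000, min=317183/64800, spread=48661/270000
Step 6: max=98291957/19440000, min=47708107/9720000, spread=35503/240000
Step 7: max=7353236657/1458000000, min=1435350373/291600000, spread=7353533/60750000
Step 8: max=440242820731/87480000000, min=43151293771/8748000000, spread=2909961007/29160000000

Answer: 2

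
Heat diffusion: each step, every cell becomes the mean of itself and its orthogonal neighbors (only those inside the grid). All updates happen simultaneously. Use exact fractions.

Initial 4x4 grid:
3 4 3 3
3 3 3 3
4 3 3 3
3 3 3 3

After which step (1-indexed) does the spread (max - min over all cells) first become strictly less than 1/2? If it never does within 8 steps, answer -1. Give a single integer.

Answer: 1

Derivation:
Step 1: max=10/3, min=3, spread=1/3
  -> spread < 1/2 first at step 1
Step 2: max=59/18, min=3, spread=5/18
Step 3: max=1763/540, min=3, spread=143/540
Step 4: max=52481/16200, min=679/225, spread=3593/16200
Step 5: max=313129/97200, min=81869/27000, spread=92003/486000
Step 6: max=46734857/14580000, min=102817/33750, spread=2317913/14580000
Step 7: max=1396358273/437400000, min=23783/7776, spread=58564523/437400000
Step 8: max=41747526581/13122000000, min=1118638993/364500000, spread=1476522833/13122000000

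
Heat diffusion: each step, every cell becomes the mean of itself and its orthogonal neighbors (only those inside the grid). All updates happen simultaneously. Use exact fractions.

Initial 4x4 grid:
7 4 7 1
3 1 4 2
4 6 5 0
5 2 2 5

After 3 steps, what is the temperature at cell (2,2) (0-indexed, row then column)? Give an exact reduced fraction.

Step 1: cell (2,2) = 17/5
Step 2: cell (2,2) = 173/50
Step 3: cell (2,2) = 2461/750
Full grid after step 3:
  2299/540 1189/288 26213/7200 3589/1080
  5867/1440 5809/1500 10567/3000 21473/7200
  28351/7200 11183/3000 2461/750 21593/7200
  4133/1080 26311/7200 23903/7200 793/270

Answer: 2461/750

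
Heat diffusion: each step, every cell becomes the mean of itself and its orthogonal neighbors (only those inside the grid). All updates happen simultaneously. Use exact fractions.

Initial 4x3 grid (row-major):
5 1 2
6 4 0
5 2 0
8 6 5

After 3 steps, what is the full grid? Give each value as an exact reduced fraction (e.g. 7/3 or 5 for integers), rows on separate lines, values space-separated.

Answer: 869/240 139/48 1487/720
1957/480 613/200 369/160
6649/1440 1519/400 4139/1440
5497/1080 839/192 3887/1080

Derivation:
After step 1:
  4 3 1
  5 13/5 3/2
  21/4 17/5 7/4
  19/3 21/4 11/3
After step 2:
  4 53/20 11/6
  337/80 31/10 137/80
  1199/240 73/20 619/240
  101/18 373/80 32/9
After step 3:
  869/240 139/48 1487/720
  1957/480 613/200 369/160
  6649/1440 1519/400 4139/1440
  5497/1080 839/192 3887/1080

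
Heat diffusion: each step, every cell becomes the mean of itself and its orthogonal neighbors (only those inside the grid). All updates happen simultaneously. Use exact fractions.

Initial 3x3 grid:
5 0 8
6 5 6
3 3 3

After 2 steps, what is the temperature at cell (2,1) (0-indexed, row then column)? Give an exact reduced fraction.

Answer: 31/8

Derivation:
Step 1: cell (2,1) = 7/2
Step 2: cell (2,1) = 31/8
Full grid after step 2:
  155/36 101/24 44/9
  197/48 89/20 109/24
  49/12 31/8 13/3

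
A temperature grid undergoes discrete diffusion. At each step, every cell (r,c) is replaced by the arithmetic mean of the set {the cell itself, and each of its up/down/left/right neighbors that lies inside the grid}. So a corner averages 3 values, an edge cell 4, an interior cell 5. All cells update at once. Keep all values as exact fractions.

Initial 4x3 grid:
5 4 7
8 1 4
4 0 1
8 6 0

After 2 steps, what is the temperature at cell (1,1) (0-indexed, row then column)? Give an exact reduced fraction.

Answer: 89/25

Derivation:
Step 1: cell (1,1) = 17/5
Step 2: cell (1,1) = 89/25
Full grid after step 2:
  173/36 1099/240 25/6
  557/120 89/25 129/40
  179/40 311/100 277/120
  29/6 427/120 85/36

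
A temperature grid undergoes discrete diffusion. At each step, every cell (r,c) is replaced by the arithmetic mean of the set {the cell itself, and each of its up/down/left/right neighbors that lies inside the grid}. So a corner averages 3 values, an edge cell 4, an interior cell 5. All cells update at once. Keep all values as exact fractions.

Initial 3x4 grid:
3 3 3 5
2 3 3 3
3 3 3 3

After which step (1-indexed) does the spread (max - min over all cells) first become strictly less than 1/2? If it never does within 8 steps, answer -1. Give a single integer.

Step 1: max=11/3, min=8/3, spread=1
Step 2: max=32/9, min=653/240, spread=601/720
Step 3: max=365/108, min=6043/2160, spread=419/720
Step 4: max=214333/64800, min=367361/129600, spread=4087/8640
  -> spread < 1/2 first at step 4
Step 5: max=12618737/3888000, min=22282819/7776000, spread=65659/172800
Step 6: max=747601303/233280000, min=1350699881/466560000, spread=1926703/6220800
Step 7: max=44402422277/13996800000, min=81762627979/27993600000, spread=93896221/373248000
Step 8: max=2643620349943/839808000000, min=4941737601761/1679616000000, spread=61422773/298598400

Answer: 4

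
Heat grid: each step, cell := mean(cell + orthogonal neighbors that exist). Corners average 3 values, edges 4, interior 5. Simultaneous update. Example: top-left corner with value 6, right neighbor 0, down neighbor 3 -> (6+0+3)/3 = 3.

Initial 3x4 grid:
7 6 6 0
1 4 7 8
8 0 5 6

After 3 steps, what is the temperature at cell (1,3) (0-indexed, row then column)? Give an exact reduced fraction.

Answer: 8253/1600

Derivation:
Step 1: cell (1,3) = 21/4
Step 2: cell (1,3) = 89/16
Step 3: cell (1,3) = 8253/1600
Full grid after step 3:
  5003/1080 9019/1800 17723/3600 2267/432
  4097/900 26803/6000 5173/1000 8253/1600
  959/240 10867/2400 34721/7200 583/108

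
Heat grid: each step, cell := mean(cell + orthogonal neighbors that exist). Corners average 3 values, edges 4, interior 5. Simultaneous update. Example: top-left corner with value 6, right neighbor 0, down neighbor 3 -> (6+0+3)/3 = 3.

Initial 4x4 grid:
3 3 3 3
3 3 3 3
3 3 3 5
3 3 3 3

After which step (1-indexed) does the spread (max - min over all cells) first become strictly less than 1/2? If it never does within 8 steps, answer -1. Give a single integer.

Answer: 3

Derivation:
Step 1: max=11/3, min=3, spread=2/3
Step 2: max=211/60, min=3, spread=31/60
Step 3: max=1831/540, min=3, spread=211/540
  -> spread < 1/2 first at step 3
Step 4: max=178843/54000, min=3, spread=16843/54000
Step 5: max=1596643/486000, min=13579/4500, spread=130111/486000
Step 6: max=47382367/14580000, min=817159/270000, spread=3255781/14580000
Step 7: max=1412553691/437400000, min=821107/270000, spread=82360351/437400000
Step 8: max=42117316891/13122000000, min=148306441/48600000, spread=2074577821/13122000000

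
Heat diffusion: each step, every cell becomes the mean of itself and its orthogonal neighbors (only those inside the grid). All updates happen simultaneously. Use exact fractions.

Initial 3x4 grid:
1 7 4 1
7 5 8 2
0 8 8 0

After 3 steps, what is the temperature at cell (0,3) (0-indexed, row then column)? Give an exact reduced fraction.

Answer: 1991/540

Derivation:
Step 1: cell (0,3) = 7/3
Step 2: cell (0,3) = 121/36
Step 3: cell (0,3) = 1991/540
Full grid after step 3:
  349/72 3751/800 32669/7200 1991/540
  22511/4800 10579/2000 27547/6000 57863/14400
  41/8 12203/2400 36119/7200 1123/270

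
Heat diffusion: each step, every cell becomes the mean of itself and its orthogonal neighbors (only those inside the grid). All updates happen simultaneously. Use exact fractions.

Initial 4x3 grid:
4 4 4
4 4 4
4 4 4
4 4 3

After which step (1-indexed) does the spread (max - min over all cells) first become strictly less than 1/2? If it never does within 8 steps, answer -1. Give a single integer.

Answer: 1

Derivation:
Step 1: max=4, min=11/3, spread=1/3
  -> spread < 1/2 first at step 1
Step 2: max=4, min=67/18, spread=5/18
Step 3: max=4, min=823/216, spread=41/216
Step 4: max=4, min=99463/25920, spread=4217/25920
Step 5: max=28721/7200, min=6011651/1555200, spread=38417/311040
Step 6: max=573403/144000, min=362047789/93312000, spread=1903471/18662400
Step 7: max=17164241/4320000, min=21793890911/5598720000, spread=18038617/223948800
Step 8: max=1542273241/388800000, min=1310424617149/335923200000, spread=883978523/13436928000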